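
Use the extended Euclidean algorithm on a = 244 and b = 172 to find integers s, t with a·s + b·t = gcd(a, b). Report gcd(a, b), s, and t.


Euclidean algorithm on (244, 172) — divide until remainder is 0:
  244 = 1 · 172 + 72
  172 = 2 · 72 + 28
  72 = 2 · 28 + 16
  28 = 1 · 16 + 12
  16 = 1 · 12 + 4
  12 = 3 · 4 + 0
gcd(244, 172) = 4.
Track Bezout coefficients alongside the remainders: start with r₀ = 244 = a·1 + b·0 (s = 1, t = 0) and r₁ = 172 = a·0 + b·1 (s = 0, t = 1); each new remainder r_{k+1} = r_{k-1} − q_k·r_k inherits s_{k+1} = s_{k-1} − q_k·s_k, t_{k+1} = t_{k-1} − q_k·t_k, so r_k = a·s_k + b·t_k at every step:
  q = 1: r = 72, s = 1 − 1·0 = 1, t = 0 − 1·1 = -1  (check: 244·1 + 172·(-1) = 72)
  q = 2: r = 28, s = 0 − 2·1 = -2, t = 1 − 2·(-1) = 3  (check: 244·(-2) + 172·3 = 28)
  q = 2: r = 16, s = 1 − 2·(-2) = 5, t = -1 − 2·3 = -7  (check: 244·5 + 172·(-7) = 16)
  q = 1: r = 12, s = -2 − 1·5 = -7, t = 3 − 1·(-7) = 10  (check: 244·(-7) + 172·10 = 12)
  q = 1: r = 4, s = 5 − 1·(-7) = 12, t = -7 − 1·10 = -17  (check: 244·12 + 172·(-17) = 4)
The row with r = 4 (the gcd) gives the Bezout coefficients s = 12, t = -17.
Result: 244 · (12) + 172 · (-17) = 4.

gcd(244, 172) = 4; s = 12, t = -17 (check: 244·12 + 172·(-17) = 4).


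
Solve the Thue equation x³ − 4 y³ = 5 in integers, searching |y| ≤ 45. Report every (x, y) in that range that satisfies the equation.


The equation is x³ - 4y³ = 5. For fixed y, x³ = 4·y³ + 5, so a solution requires the RHS to be a perfect cube.
Strategy: iterate y from -45 to 45, compute RHS = 4·y³ + 5, and check whether it is a (positive or negative) perfect cube.
Check small values of y:
  y = 0: RHS = 5 is not a perfect cube.
  y = 1: RHS = 9 is not a perfect cube.
  y = -1: RHS = 1 = (1)³ ⇒ x = 1 works.
  y = 2: RHS = 37 is not a perfect cube.
  y = -2: RHS = -27 = (-3)³ ⇒ x = -3 works.
  y = 3: RHS = 113 is not a perfect cube.
  y = -3: RHS = -103 is not a perfect cube.
Continuing the search up to |y| = 45 finds no further solutions beyond those listed.
Collected solutions: (1, -1), (-3, -2).

Solutions (with |y| ≤ 45): (1, -1), (-3, -2).


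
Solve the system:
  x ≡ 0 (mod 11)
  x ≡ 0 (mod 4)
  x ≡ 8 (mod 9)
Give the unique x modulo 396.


Moduli 11, 4, 9 are pairwise coprime; by CRT there is a unique solution modulo M = 11 · 4 · 9 = 396.
Solve pairwise, accumulating the modulus:
  Start with x ≡ 0 (mod 11).
  Combine with x ≡ 0 (mod 4): since gcd(11, 4) = 1, we get a unique residue mod 44.
    Write x = 0 + 11·t and substitute into x ≡ 0 (mod 4): 11·t ≡ 0 − 0 = 0 (mod 4).
    Reduce coefficients mod 4: 3·t ≡ 0 (mod 4).
    The inverse of 3 mod 4 is 3 (since 3·3 = 9 = 2·4 + 1), so t ≡ 3·0 = 0 ≡ 0 (mod 4).
    Then x = 0 + 11·0 = 0, valid modulo lcm(11, 4) = 44: x ≡ 0 (mod 44).
  Combine with x ≡ 8 (mod 9): since gcd(44, 9) = 1, we get a unique residue mod 396.
    Write x = 0 + 44·t and substitute into x ≡ 8 (mod 9): 44·t ≡ 8 − 0 = 8 (mod 9).
    Reduce coefficients mod 9: 8·t ≡ 8 (mod 9).
    The inverse of 8 mod 9 is 8 (since 8·8 = 64 = 7·9 + 1), so t ≡ 8·8 = 64 ≡ 1 (mod 9).
    Then x = 0 + 44·1 = 44, valid modulo lcm(44, 9) = 396: x ≡ 44 (mod 396).
Verify: 44 mod 11 = 0 ✓, 44 mod 4 = 0 ✓, 44 mod 9 = 8 ✓.

x ≡ 44 (mod 396).


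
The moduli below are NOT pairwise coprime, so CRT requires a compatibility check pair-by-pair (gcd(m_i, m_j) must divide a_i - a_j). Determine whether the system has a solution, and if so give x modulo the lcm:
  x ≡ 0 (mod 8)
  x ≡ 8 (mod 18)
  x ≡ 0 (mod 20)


Moduli 8, 18, 20 are not pairwise coprime, so CRT works modulo lcm(m_i) when all pairwise compatibility conditions hold.
Pairwise compatibility: gcd(m_i, m_j) must divide a_i - a_j for every pair.
Merge one congruence at a time:
  Start: x ≡ 0 (mod 8).
  Combine with x ≡ 8 (mod 18): gcd(8, 18) = 2; 8 - 0 = 8, which IS divisible by 2, so compatible.
    Write x = 0 + 8·t and substitute into x ≡ 8 (mod 18): 8·t ≡ 8 − 0 = 8 (mod 18).
    Divide the congruence (and modulus) by g = 2: 4·t ≡ 4 (mod 9).
    The inverse of 4 mod 9 is 7 (since 4·7 = 28 = 3·9 + 1), so t ≡ 7·4 = 28 ≡ 1 (mod 9).
    Then x = 0 + 8·1 = 8, valid modulo lcm(8, 18) = 72: x ≡ 8 (mod 72).
  Combine with x ≡ 0 (mod 20): gcd(72, 20) = 4; 0 - 8 = -8, which IS divisible by 4, so compatible.
    Write x = 8 + 72·t and substitute into x ≡ 0 (mod 20): 72·t ≡ 0 − 8 = -8 (mod 20).
    Divide the congruence (and modulus) by g = 4: 18·t ≡ -2 (mod 5).
    Reduce coefficients mod 5: 3·t ≡ 3 (mod 5).
    The inverse of 3 mod 5 is 2 (since 3·2 = 6 = 1·5 + 1), so t ≡ 2·3 = 6 ≡ 1 (mod 5).
    Then x = 8 + 72·1 = 80, valid modulo lcm(72, 20) = 360: x ≡ 80 (mod 360).
Verify: 80 mod 8 = 0, 80 mod 18 = 8, 80 mod 20 = 0.

x ≡ 80 (mod 360).


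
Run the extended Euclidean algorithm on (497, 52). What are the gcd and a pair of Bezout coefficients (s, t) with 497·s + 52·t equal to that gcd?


Euclidean algorithm on (497, 52) — divide until remainder is 0:
  497 = 9 · 52 + 29
  52 = 1 · 29 + 23
  29 = 1 · 23 + 6
  23 = 3 · 6 + 5
  6 = 1 · 5 + 1
  5 = 5 · 1 + 0
gcd(497, 52) = 1.
Track Bezout coefficients alongside the remainders: start with r₀ = 497 = a·1 + b·0 (s = 1, t = 0) and r₁ = 52 = a·0 + b·1 (s = 0, t = 1); each new remainder r_{k+1} = r_{k-1} − q_k·r_k inherits s_{k+1} = s_{k-1} − q_k·s_k, t_{k+1} = t_{k-1} − q_k·t_k, so r_k = a·s_k + b·t_k at every step:
  q = 9: r = 29, s = 1 − 9·0 = 1, t = 0 − 9·1 = -9  (check: 497·1 + 52·(-9) = 29)
  q = 1: r = 23, s = 0 − 1·1 = -1, t = 1 − 1·(-9) = 10  (check: 497·(-1) + 52·10 = 23)
  q = 1: r = 6, s = 1 − 1·(-1) = 2, t = -9 − 1·10 = -19  (check: 497·2 + 52·(-19) = 6)
  q = 3: r = 5, s = -1 − 3·2 = -7, t = 10 − 3·(-19) = 67  (check: 497·(-7) + 52·67 = 5)
  q = 1: r = 1, s = 2 − 1·(-7) = 9, t = -19 − 1·67 = -86  (check: 497·9 + 52·(-86) = 1)
The row with r = 1 (the gcd) gives the Bezout coefficients s = 9, t = -86.
Result: 497 · (9) + 52 · (-86) = 1.

gcd(497, 52) = 1; s = 9, t = -86 (check: 497·9 + 52·(-86) = 1).


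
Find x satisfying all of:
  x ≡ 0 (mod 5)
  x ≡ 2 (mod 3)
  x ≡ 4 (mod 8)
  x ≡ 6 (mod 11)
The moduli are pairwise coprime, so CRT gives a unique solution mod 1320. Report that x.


Product of moduli M = 5 · 3 · 8 · 11 = 1320.
Merge one congruence at a time:
  Start: x ≡ 0 (mod 5).
  Combine with x ≡ 2 (mod 3); new modulus lcm = 15.
    Write x = 0 + 5·t and substitute into x ≡ 2 (mod 3): 5·t ≡ 2 − 0 = 2 (mod 3).
    Reduce coefficients mod 3: 2·t ≡ 2 (mod 3).
    The inverse of 2 mod 3 is 2 (since 2·2 = 4 = 1·3 + 1), so t ≡ 2·2 = 4 ≡ 1 (mod 3).
    Then x = 0 + 5·1 = 5, valid modulo lcm(5, 3) = 15: x ≡ 5 (mod 15).
  Combine with x ≡ 4 (mod 8); new modulus lcm = 120.
    Write x = 5 + 15·t and substitute into x ≡ 4 (mod 8): 15·t ≡ 4 − 5 = -1 (mod 8).
    Reduce coefficients mod 8: 7·t ≡ 7 (mod 8).
    The inverse of 7 mod 8 is 7 (since 7·7 = 49 = 6·8 + 1), so t ≡ 7·7 = 49 ≡ 1 (mod 8).
    Then x = 5 + 15·1 = 20, valid modulo lcm(15, 8) = 120: x ≡ 20 (mod 120).
  Combine with x ≡ 6 (mod 11); new modulus lcm = 1320.
    Write x = 20 + 120·t and substitute into x ≡ 6 (mod 11): 120·t ≡ 6 − 20 = -14 (mod 11).
    Reduce coefficients mod 11: 10·t ≡ 8 (mod 11).
    The inverse of 10 mod 11 is 10 (since 10·10 = 100 = 9·11 + 1), so t ≡ 10·8 = 80 ≡ 3 (mod 11).
    Then x = 20 + 120·3 = 380, valid modulo lcm(120, 11) = 1320: x ≡ 380 (mod 1320).
Verify against each original: 380 mod 5 = 0, 380 mod 3 = 2, 380 mod 8 = 4, 380 mod 11 = 6.

x ≡ 380 (mod 1320).


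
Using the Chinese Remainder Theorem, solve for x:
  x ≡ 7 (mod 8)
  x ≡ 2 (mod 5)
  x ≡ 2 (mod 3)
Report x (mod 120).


Moduli 8, 5, 3 are pairwise coprime; by CRT there is a unique solution modulo M = 8 · 5 · 3 = 120.
Solve pairwise, accumulating the modulus:
  Start with x ≡ 7 (mod 8).
  Combine with x ≡ 2 (mod 5): since gcd(8, 5) = 1, we get a unique residue mod 40.
    Write x = 7 + 8·t and substitute into x ≡ 2 (mod 5): 8·t ≡ 2 − 7 = -5 (mod 5).
    Reduce coefficients mod 5: 3·t ≡ 0 (mod 5).
    The inverse of 3 mod 5 is 2 (since 3·2 = 6 = 1·5 + 1), so t ≡ 2·0 = 0 ≡ 0 (mod 5).
    Then x = 7 + 8·0 = 7, valid modulo lcm(8, 5) = 40: x ≡ 7 (mod 40).
  Combine with x ≡ 2 (mod 3): since gcd(40, 3) = 1, we get a unique residue mod 120.
    Write x = 7 + 40·t and substitute into x ≡ 2 (mod 3): 40·t ≡ 2 − 7 = -5 (mod 3).
    Reduce coefficients mod 3: 1·t ≡ 1 (mod 3).
    So t ≡ 1 (mod 3).
    Then x = 7 + 40·1 = 47, valid modulo lcm(40, 3) = 120: x ≡ 47 (mod 120).
Verify: 47 mod 8 = 7 ✓, 47 mod 5 = 2 ✓, 47 mod 3 = 2 ✓.

x ≡ 47 (mod 120).


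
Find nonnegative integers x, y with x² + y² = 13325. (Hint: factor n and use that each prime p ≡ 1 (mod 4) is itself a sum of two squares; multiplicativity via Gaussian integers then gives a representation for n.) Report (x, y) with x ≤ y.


Step 1: Factor n = 13325 = 5^2 · 13 · 41.
Step 2: Check the mod-4 condition on each prime factor: 5 ≡ 1 (mod 4), exponent 2; 13 ≡ 1 (mod 4), exponent 1; 41 ≡ 1 (mod 4), exponent 1.
All primes ≡ 3 (mod 4) appear to even exponent (or don't appear), so by the two-squares theorem n IS expressible as a sum of two squares.
Step 3: Build a representation. Group n = k² · m with k = 5 and m = 13 · 41 = 533 (a product of primes ≡ 1 (mod 4)); a representation of m scales to one of n via (k·x)² + (k·y)² = k²(x² + y²). Each prime p ≡ 1 (mod 4) is itself a sum of two squares; find a² by testing p − a² for a perfect square:
  13: 13 − 1² = 12, 13 − 2² = 9 = 3² ⇒ 13 = 2² + 3².
  41: 41 − 1² = 40, 41 − 2² = 37, 41 − 3² = 32, 41 − 4² = 25 = 5² ⇒ 41 = 4² + 5².
  Combine using the Brahmagupta–Fibonacci identity (a² + b²)(c² + d²) = (ac − bd)² + (ad + bc)² = (ac + bd)² + (ad − bc)²:
  13 · 41 = 533: from (2² + 3²)(4² + 5²), take (2·4 − 3·5, 2·5 + 3·4) = (8 − 15, 10 + 12) = (-7, 22); dropping signs (only squares matter) gives (7, 22); check 7² + 22² = 49 + 484 = 533 ✓.
  Scale by k = 5: (5·7, 5·22) = (35, 110).
Step 4: Order so x ≤ y and verify: 35² + 110² = 1225 + 12100 = 13325 = n. ✓

n = 13325 = 35² + 110² (one valid representation with x ≤ y).


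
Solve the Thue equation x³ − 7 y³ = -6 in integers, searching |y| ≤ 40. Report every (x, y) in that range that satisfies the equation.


The equation is x³ - 7y³ = -6. For fixed y, x³ = 7·y³ − 6, so a solution requires the RHS to be a perfect cube.
Strategy: iterate y from -40 to 40, compute RHS = 7·y³ − 6, and check whether it is a (positive or negative) perfect cube.
Check small values of y:
  y = 0: RHS = -6 is not a perfect cube.
  y = 1: RHS = 1 = (1)³ ⇒ x = 1 works.
  y = -1: RHS = -13 is not a perfect cube.
  y = 2: RHS = 50 is not a perfect cube.
  y = -2: RHS = -62 is not a perfect cube.
  y = 3: RHS = 183 is not a perfect cube.
  y = -3: RHS = -195 is not a perfect cube.
Continuing the search up to |y| = 40 finds no further solutions beyond those listed.
Collected solutions: (1, 1).

Solutions (with |y| ≤ 40): (1, 1).


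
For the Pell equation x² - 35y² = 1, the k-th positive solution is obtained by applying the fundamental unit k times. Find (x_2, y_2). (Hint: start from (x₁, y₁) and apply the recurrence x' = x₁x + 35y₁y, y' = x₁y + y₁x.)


Step 1: Find the fundamental solution (x₁, y₁) of x² - 35y² = 1.
  Expand √35 as a continued fraction. a₀ = ⌊√35⌋ = 5; iterate m_{k+1} = d_k·a_k − m_k, d_{k+1} = (35 − m_{k+1}²)/d_k, a_{k+1} = ⌊(a₀ + m_{k+1})/d_{k+1}⌋ (starting m₀ = 0, d₀ = 1), with convergents p_k = a_k·p_{k-1} + p_{k-2}, q_k = a_k·q_{k-1} + q_{k-2} (p₋₁ = 1, q₋₁ = 0):
  k = 0: a₀ = 5; p₀/q₀ = 5/1; p₀² − 35·q₀² = 25 − 35 = -10.
  k = 1: m = 5, d = 10, a = ⌊(5 + 5)/10⌋ = 1; p/q = (1·5 + 1)/(1·1 + 0) = 6/1; p² − 35·q² = 36 − 35 = 1.
  The first convergent with p² − 35·q² = 1 gives the fundamental solution (x₁, y₁) = (6, 1).
Step 2: Apply the recurrence (x_{n+1}, y_{n+1}) = (x₁x_n + 35y₁y_n, x₁y_n + y₁x_n) repeatedly.
  From (x_1, y_1) = (6, 1): x_2 = 6·6 + 35·1·1 = 71; y_2 = 6·1 + 1·6 = 12.
Step 3: Verify x_2² - 35·y_2² = 5041 - 5040 = 1 (should be 1). ✓

(x_1, y_1) = (6, 1); (x_2, y_2) = (71, 12).


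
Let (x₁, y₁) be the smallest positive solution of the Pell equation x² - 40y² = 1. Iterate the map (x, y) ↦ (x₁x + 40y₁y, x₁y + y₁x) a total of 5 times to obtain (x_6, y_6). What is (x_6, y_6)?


Step 1: Find the fundamental solution (x₁, y₁) of x² - 40y² = 1.
  Expand √40 as a continued fraction. a₀ = ⌊√40⌋ = 6; iterate m_{k+1} = d_k·a_k − m_k, d_{k+1} = (40 − m_{k+1}²)/d_k, a_{k+1} = ⌊(a₀ + m_{k+1})/d_{k+1}⌋ (starting m₀ = 0, d₀ = 1), with convergents p_k = a_k·p_{k-1} + p_{k-2}, q_k = a_k·q_{k-1} + q_{k-2} (p₋₁ = 1, q₋₁ = 0):
  k = 0: a₀ = 6; p₀/q₀ = 6/1; p₀² − 40·q₀² = 36 − 40 = -4.
  k = 1: m = 6, d = 4, a = ⌊(6 + 6)/4⌋ = 3; p/q = (3·6 + 1)/(3·1 + 0) = 19/3; p² − 40·q² = 361 − 360 = 1.
  The first convergent with p² − 40·q² = 1 gives the fundamental solution (x₁, y₁) = (19, 3).
Step 2: Apply the recurrence (x_{n+1}, y_{n+1}) = (x₁x_n + 40y₁y_n, x₁y_n + y₁x_n) repeatedly.
  From (x_1, y_1) = (19, 3): x_2 = 19·19 + 40·3·3 = 721; y_2 = 19·3 + 3·19 = 114.
  From (x_2, y_2) = (721, 114): x_3 = 19·721 + 40·3·114 = 27379; y_3 = 19·114 + 3·721 = 4329.
  From (x_3, y_3) = (27379, 4329): x_4 = 19·27379 + 40·3·4329 = 1039681; y_4 = 19·4329 + 3·27379 = 164388.
  From (x_4, y_4) = (1039681, 164388): x_5 = 19·1039681 + 40·3·164388 = 39480499; y_5 = 19·164388 + 3·1039681 = 6242415.
  From (x_5, y_5) = (39480499, 6242415): x_6 = 19·39480499 + 40·3·6242415 = 1499219281; y_6 = 19·6242415 + 3·39480499 = 237047382.
Step 3: Verify x_6² - 40·y_6² = 2247658452522156961 - 2247658452522156960 = 1 (should be 1). ✓

(x_1, y_1) = (19, 3); (x_6, y_6) = (1499219281, 237047382).


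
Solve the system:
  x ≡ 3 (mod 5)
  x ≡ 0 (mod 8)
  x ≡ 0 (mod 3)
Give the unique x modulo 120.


Moduli 5, 8, 3 are pairwise coprime; by CRT there is a unique solution modulo M = 5 · 8 · 3 = 120.
Solve pairwise, accumulating the modulus:
  Start with x ≡ 3 (mod 5).
  Combine with x ≡ 0 (mod 8): since gcd(5, 8) = 1, we get a unique residue mod 40.
    Write x = 3 + 5·t and substitute into x ≡ 0 (mod 8): 5·t ≡ 0 − 3 = -3 (mod 8).
    Reduce coefficients mod 8: 5·t ≡ 5 (mod 8).
    The inverse of 5 mod 8 is 5 (since 5·5 = 25 = 3·8 + 1), so t ≡ 5·5 = 25 ≡ 1 (mod 8).
    Then x = 3 + 5·1 = 8, valid modulo lcm(5, 8) = 40: x ≡ 8 (mod 40).
  Combine with x ≡ 0 (mod 3): since gcd(40, 3) = 1, we get a unique residue mod 120.
    Write x = 8 + 40·t and substitute into x ≡ 0 (mod 3): 40·t ≡ 0 − 8 = -8 (mod 3).
    Reduce coefficients mod 3: 1·t ≡ 1 (mod 3).
    So t ≡ 1 (mod 3).
    Then x = 8 + 40·1 = 48, valid modulo lcm(40, 3) = 120: x ≡ 48 (mod 120).
Verify: 48 mod 5 = 3 ✓, 48 mod 8 = 0 ✓, 48 mod 3 = 0 ✓.

x ≡ 48 (mod 120).


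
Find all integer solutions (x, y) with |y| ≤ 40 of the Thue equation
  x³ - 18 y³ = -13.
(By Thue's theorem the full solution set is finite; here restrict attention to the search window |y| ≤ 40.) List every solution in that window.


The equation is x³ - 18y³ = -13. For fixed y, x³ = 18·y³ − 13, so a solution requires the RHS to be a perfect cube.
Strategy: iterate y from -40 to 40, compute RHS = 18·y³ − 13, and check whether it is a (positive or negative) perfect cube.
Check small values of y:
  y = 0: RHS = -13 is not a perfect cube.
  y = 1: RHS = 5 is not a perfect cube.
  y = -1: RHS = -31 is not a perfect cube.
  y = 2: RHS = 131 is not a perfect cube.
  y = -2: RHS = -157 is not a perfect cube.
  y = 3: RHS = 473 is not a perfect cube.
  y = -3: RHS = -499 is not a perfect cube.
Continuing the search up to |y| = 40 finds no solutions either.
No (x, y) in the scanned range satisfies the equation.

No integer solutions with |y| ≤ 40.


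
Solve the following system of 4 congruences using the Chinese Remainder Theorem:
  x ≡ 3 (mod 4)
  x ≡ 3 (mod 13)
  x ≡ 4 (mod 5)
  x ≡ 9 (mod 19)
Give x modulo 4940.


Product of moduli M = 4 · 13 · 5 · 19 = 4940.
Merge one congruence at a time:
  Start: x ≡ 3 (mod 4).
  Combine with x ≡ 3 (mod 13); new modulus lcm = 52.
    Write x = 3 + 4·t and substitute into x ≡ 3 (mod 13): 4·t ≡ 3 − 3 = 0 (mod 13).
    The inverse of 4 mod 13 is 10 (since 4·10 = 40 = 3·13 + 1), so t ≡ 10·0 = 0 ≡ 0 (mod 13).
    Then x = 3 + 4·0 = 3, valid modulo lcm(4, 13) = 52: x ≡ 3 (mod 52).
  Combine with x ≡ 4 (mod 5); new modulus lcm = 260.
    Write x = 3 + 52·t and substitute into x ≡ 4 (mod 5): 52·t ≡ 4 − 3 = 1 (mod 5).
    Reduce coefficients mod 5: 2·t ≡ 1 (mod 5).
    The inverse of 2 mod 5 is 3 (since 2·3 = 6 = 1·5 + 1), so t ≡ 3·1 = 3 ≡ 3 (mod 5).
    Then x = 3 + 52·3 = 159, valid modulo lcm(52, 5) = 260: x ≡ 159 (mod 260).
  Combine with x ≡ 9 (mod 19); new modulus lcm = 4940.
    Write x = 159 + 260·t and substitute into x ≡ 9 (mod 19): 260·t ≡ 9 − 159 = -150 (mod 19).
    Reduce coefficients mod 19: 13·t ≡ 2 (mod 19).
    The inverse of 13 mod 19 is 3 (since 13·3 = 39 = 2·19 + 1), so t ≡ 3·2 = 6 ≡ 6 (mod 19).
    Then x = 159 + 260·6 = 1719, valid modulo lcm(260, 19) = 4940: x ≡ 1719 (mod 4940).
Verify against each original: 1719 mod 4 = 3, 1719 mod 13 = 3, 1719 mod 5 = 4, 1719 mod 19 = 9.

x ≡ 1719 (mod 4940).


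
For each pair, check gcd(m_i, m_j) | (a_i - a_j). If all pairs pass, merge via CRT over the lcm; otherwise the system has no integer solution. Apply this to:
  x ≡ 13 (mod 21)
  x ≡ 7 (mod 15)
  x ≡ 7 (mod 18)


Moduli 21, 15, 18 are not pairwise coprime, so CRT works modulo lcm(m_i) when all pairwise compatibility conditions hold.
Pairwise compatibility: gcd(m_i, m_j) must divide a_i - a_j for every pair.
Merge one congruence at a time:
  Start: x ≡ 13 (mod 21).
  Combine with x ≡ 7 (mod 15): gcd(21, 15) = 3; 7 - 13 = -6, which IS divisible by 3, so compatible.
    Write x = 13 + 21·t and substitute into x ≡ 7 (mod 15): 21·t ≡ 7 − 13 = -6 (mod 15).
    Divide the congruence (and modulus) by g = 3: 7·t ≡ -2 (mod 5).
    Reduce coefficients mod 5: 2·t ≡ 3 (mod 5).
    The inverse of 2 mod 5 is 3 (since 2·3 = 6 = 1·5 + 1), so t ≡ 3·3 = 9 ≡ 4 (mod 5).
    Then x = 13 + 21·4 = 97, valid modulo lcm(21, 15) = 105: x ≡ 97 (mod 105).
  Combine with x ≡ 7 (mod 18): gcd(105, 18) = 3; 7 - 97 = -90, which IS divisible by 3, so compatible.
    Write x = 97 + 105·t and substitute into x ≡ 7 (mod 18): 105·t ≡ 7 − 97 = -90 (mod 18).
    Divide the congruence (and modulus) by g = 3: 35·t ≡ -30 (mod 6).
    Reduce coefficients mod 6: 5·t ≡ 0 (mod 6).
    The inverse of 5 mod 6 is 5 (since 5·5 = 25 = 4·6 + 1), so t ≡ 5·0 = 0 ≡ 0 (mod 6).
    Then x = 97 + 105·0 = 97, valid modulo lcm(105, 18) = 630: x ≡ 97 (mod 630).
Verify: 97 mod 21 = 13, 97 mod 15 = 7, 97 mod 18 = 7.

x ≡ 97 (mod 630).


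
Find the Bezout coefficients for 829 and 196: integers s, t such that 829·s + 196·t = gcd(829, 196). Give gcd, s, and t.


Euclidean algorithm on (829, 196) — divide until remainder is 0:
  829 = 4 · 196 + 45
  196 = 4 · 45 + 16
  45 = 2 · 16 + 13
  16 = 1 · 13 + 3
  13 = 4 · 3 + 1
  3 = 3 · 1 + 0
gcd(829, 196) = 1.
Track Bezout coefficients alongside the remainders: start with r₀ = 829 = a·1 + b·0 (s = 1, t = 0) and r₁ = 196 = a·0 + b·1 (s = 0, t = 1); each new remainder r_{k+1} = r_{k-1} − q_k·r_k inherits s_{k+1} = s_{k-1} − q_k·s_k, t_{k+1} = t_{k-1} − q_k·t_k, so r_k = a·s_k + b·t_k at every step:
  q = 4: r = 45, s = 1 − 4·0 = 1, t = 0 − 4·1 = -4  (check: 829·1 + 196·(-4) = 45)
  q = 4: r = 16, s = 0 − 4·1 = -4, t = 1 − 4·(-4) = 17  (check: 829·(-4) + 196·17 = 16)
  q = 2: r = 13, s = 1 − 2·(-4) = 9, t = -4 − 2·17 = -38  (check: 829·9 + 196·(-38) = 13)
  q = 1: r = 3, s = -4 − 1·9 = -13, t = 17 − 1·(-38) = 55  (check: 829·(-13) + 196·55 = 3)
  q = 4: r = 1, s = 9 − 4·(-13) = 61, t = -38 − 4·55 = -258  (check: 829·61 + 196·(-258) = 1)
The row with r = 1 (the gcd) gives the Bezout coefficients s = 61, t = -258.
Result: 829 · (61) + 196 · (-258) = 1.

gcd(829, 196) = 1; s = 61, t = -258 (check: 829·61 + 196·(-258) = 1).


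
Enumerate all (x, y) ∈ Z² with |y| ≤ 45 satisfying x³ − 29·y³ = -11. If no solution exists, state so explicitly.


The equation is x³ - 29y³ = -11. For fixed y, x³ = 29·y³ − 11, so a solution requires the RHS to be a perfect cube.
Strategy: iterate y from -45 to 45, compute RHS = 29·y³ − 11, and check whether it is a (positive or negative) perfect cube.
Check small values of y:
  y = 0: RHS = -11 is not a perfect cube.
  y = 1: RHS = 18 is not a perfect cube.
  y = -1: RHS = -40 is not a perfect cube.
  y = 2: RHS = 221 is not a perfect cube.
  y = -2: RHS = -243 is not a perfect cube.
  y = 3: RHS = 772 is not a perfect cube.
  y = -3: RHS = -794 is not a perfect cube.
Continuing the search up to |y| = 45 finds no solutions either.
No (x, y) in the scanned range satisfies the equation.

No integer solutions with |y| ≤ 45.


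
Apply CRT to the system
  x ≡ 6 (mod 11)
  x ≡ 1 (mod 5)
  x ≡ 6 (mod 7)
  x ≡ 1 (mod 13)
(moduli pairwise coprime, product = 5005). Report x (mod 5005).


Product of moduli M = 11 · 5 · 7 · 13 = 5005.
Merge one congruence at a time:
  Start: x ≡ 6 (mod 11).
  Combine with x ≡ 1 (mod 5); new modulus lcm = 55.
    Write x = 6 + 11·t and substitute into x ≡ 1 (mod 5): 11·t ≡ 1 − 6 = -5 (mod 5).
    Reduce coefficients mod 5: 1·t ≡ 0 (mod 5).
    So t ≡ 0 (mod 5).
    Then x = 6 + 11·0 = 6, valid modulo lcm(11, 5) = 55: x ≡ 6 (mod 55).
  Combine with x ≡ 6 (mod 7); new modulus lcm = 385.
    Write x = 6 + 55·t and substitute into x ≡ 6 (mod 7): 55·t ≡ 6 − 6 = 0 (mod 7).
    Reduce coefficients mod 7: 6·t ≡ 0 (mod 7).
    The inverse of 6 mod 7 is 6 (since 6·6 = 36 = 5·7 + 1), so t ≡ 6·0 = 0 ≡ 0 (mod 7).
    Then x = 6 + 55·0 = 6, valid modulo lcm(55, 7) = 385: x ≡ 6 (mod 385).
  Combine with x ≡ 1 (mod 13); new modulus lcm = 5005.
    Write x = 6 + 385·t and substitute into x ≡ 1 (mod 13): 385·t ≡ 1 − 6 = -5 (mod 13).
    Reduce coefficients mod 13: 8·t ≡ 8 (mod 13).
    The inverse of 8 mod 13 is 5 (since 8·5 = 40 = 3·13 + 1), so t ≡ 5·8 = 40 ≡ 1 (mod 13).
    Then x = 6 + 385·1 = 391, valid modulo lcm(385, 13) = 5005: x ≡ 391 (mod 5005).
Verify against each original: 391 mod 11 = 6, 391 mod 5 = 1, 391 mod 7 = 6, 391 mod 13 = 1.

x ≡ 391 (mod 5005).


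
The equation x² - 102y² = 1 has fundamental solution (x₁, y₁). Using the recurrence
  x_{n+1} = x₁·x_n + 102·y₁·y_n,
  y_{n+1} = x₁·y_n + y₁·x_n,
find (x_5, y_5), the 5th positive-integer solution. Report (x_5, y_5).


Step 1: Find the fundamental solution (x₁, y₁) of x² - 102y² = 1.
  Expand √102 as a continued fraction. a₀ = ⌊√102⌋ = 10; iterate m_{k+1} = d_k·a_k − m_k, d_{k+1} = (102 − m_{k+1}²)/d_k, a_{k+1} = ⌊(a₀ + m_{k+1})/d_{k+1}⌋ (starting m₀ = 0, d₀ = 1), with convergents p_k = a_k·p_{k-1} + p_{k-2}, q_k = a_k·q_{k-1} + q_{k-2} (p₋₁ = 1, q₋₁ = 0):
  k = 0: a₀ = 10; p₀/q₀ = 10/1; p₀² − 102·q₀² = 100 − 102 = -2.
  k = 1: m = 10, d = 2, a = ⌊(10 + 10)/2⌋ = 10; p/q = (10·10 + 1)/(10·1 + 0) = 101/10; p² − 102·q² = 10201 − 10200 = 1.
  The first convergent with p² − 102·q² = 1 gives the fundamental solution (x₁, y₁) = (101, 10).
Step 2: Apply the recurrence (x_{n+1}, y_{n+1}) = (x₁x_n + 102y₁y_n, x₁y_n + y₁x_n) repeatedly.
  From (x_1, y_1) = (101, 10): x_2 = 101·101 + 102·10·10 = 20401; y_2 = 101·10 + 10·101 = 2020.
  From (x_2, y_2) = (20401, 2020): x_3 = 101·20401 + 102·10·2020 = 4120901; y_3 = 101·2020 + 10·20401 = 408030.
  From (x_3, y_3) = (4120901, 408030): x_4 = 101·4120901 + 102·10·408030 = 832401601; y_4 = 101·408030 + 10·4120901 = 82420040.
  From (x_4, y_4) = (832401601, 82420040): x_5 = 101·832401601 + 102·10·82420040 = 168141002501; y_5 = 101·82420040 + 10·832401601 = 16648440050.
Step 3: Verify x_5² - 102·y_5² = 28271396722041288255001 - 28271396722041288255000 = 1 (should be 1). ✓

(x_1, y_1) = (101, 10); (x_5, y_5) = (168141002501, 16648440050).


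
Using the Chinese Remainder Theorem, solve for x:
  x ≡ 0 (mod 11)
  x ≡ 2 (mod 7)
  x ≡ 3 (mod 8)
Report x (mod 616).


Moduli 11, 7, 8 are pairwise coprime; by CRT there is a unique solution modulo M = 11 · 7 · 8 = 616.
Solve pairwise, accumulating the modulus:
  Start with x ≡ 0 (mod 11).
  Combine with x ≡ 2 (mod 7): since gcd(11, 7) = 1, we get a unique residue mod 77.
    Write x = 0 + 11·t and substitute into x ≡ 2 (mod 7): 11·t ≡ 2 − 0 = 2 (mod 7).
    Reduce coefficients mod 7: 4·t ≡ 2 (mod 7).
    The inverse of 4 mod 7 is 2 (since 4·2 = 8 = 1·7 + 1), so t ≡ 2·2 = 4 ≡ 4 (mod 7).
    Then x = 0 + 11·4 = 44, valid modulo lcm(11, 7) = 77: x ≡ 44 (mod 77).
  Combine with x ≡ 3 (mod 8): since gcd(77, 8) = 1, we get a unique residue mod 616.
    Write x = 44 + 77·t and substitute into x ≡ 3 (mod 8): 77·t ≡ 3 − 44 = -41 (mod 8).
    Reduce coefficients mod 8: 5·t ≡ 7 (mod 8).
    The inverse of 5 mod 8 is 5 (since 5·5 = 25 = 3·8 + 1), so t ≡ 5·7 = 35 ≡ 3 (mod 8).
    Then x = 44 + 77·3 = 275, valid modulo lcm(77, 8) = 616: x ≡ 275 (mod 616).
Verify: 275 mod 11 = 0 ✓, 275 mod 7 = 2 ✓, 275 mod 8 = 3 ✓.

x ≡ 275 (mod 616).


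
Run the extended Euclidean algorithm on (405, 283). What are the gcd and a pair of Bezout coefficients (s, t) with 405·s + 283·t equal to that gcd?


Euclidean algorithm on (405, 283) — divide until remainder is 0:
  405 = 1 · 283 + 122
  283 = 2 · 122 + 39
  122 = 3 · 39 + 5
  39 = 7 · 5 + 4
  5 = 1 · 4 + 1
  4 = 4 · 1 + 0
gcd(405, 283) = 1.
Track Bezout coefficients alongside the remainders: start with r₀ = 405 = a·1 + b·0 (s = 1, t = 0) and r₁ = 283 = a·0 + b·1 (s = 0, t = 1); each new remainder r_{k+1} = r_{k-1} − q_k·r_k inherits s_{k+1} = s_{k-1} − q_k·s_k, t_{k+1} = t_{k-1} − q_k·t_k, so r_k = a·s_k + b·t_k at every step:
  q = 1: r = 122, s = 1 − 1·0 = 1, t = 0 − 1·1 = -1  (check: 405·1 + 283·(-1) = 122)
  q = 2: r = 39, s = 0 − 2·1 = -2, t = 1 − 2·(-1) = 3  (check: 405·(-2) + 283·3 = 39)
  q = 3: r = 5, s = 1 − 3·(-2) = 7, t = -1 − 3·3 = -10  (check: 405·7 + 283·(-10) = 5)
  q = 7: r = 4, s = -2 − 7·7 = -51, t = 3 − 7·(-10) = 73  (check: 405·(-51) + 283·73 = 4)
  q = 1: r = 1, s = 7 − 1·(-51) = 58, t = -10 − 1·73 = -83  (check: 405·58 + 283·(-83) = 1)
The row with r = 1 (the gcd) gives the Bezout coefficients s = 58, t = -83.
Result: 405 · (58) + 283 · (-83) = 1.

gcd(405, 283) = 1; s = 58, t = -83 (check: 405·58 + 283·(-83) = 1).


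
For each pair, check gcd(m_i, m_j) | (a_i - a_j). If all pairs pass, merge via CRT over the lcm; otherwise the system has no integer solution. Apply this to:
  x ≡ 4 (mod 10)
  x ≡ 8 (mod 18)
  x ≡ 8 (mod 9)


Moduli 10, 18, 9 are not pairwise coprime, so CRT works modulo lcm(m_i) when all pairwise compatibility conditions hold.
Pairwise compatibility: gcd(m_i, m_j) must divide a_i - a_j for every pair.
Merge one congruence at a time:
  Start: x ≡ 4 (mod 10).
  Combine with x ≡ 8 (mod 18): gcd(10, 18) = 2; 8 - 4 = 4, which IS divisible by 2, so compatible.
    Write x = 4 + 10·t and substitute into x ≡ 8 (mod 18): 10·t ≡ 8 − 4 = 4 (mod 18).
    Divide the congruence (and modulus) by g = 2: 5·t ≡ 2 (mod 9).
    The inverse of 5 mod 9 is 2 (since 5·2 = 10 = 1·9 + 1), so t ≡ 2·2 = 4 ≡ 4 (mod 9).
    Then x = 4 + 10·4 = 44, valid modulo lcm(10, 18) = 90: x ≡ 44 (mod 90).
  Combine with x ≡ 8 (mod 9): gcd(90, 9) = 9; 8 - 44 = -36, which IS divisible by 9, so compatible.
    Write x = 44 + 90·t and substitute into x ≡ 8 (mod 9): 90·t ≡ 8 − 44 = -36 (mod 9).
    Divide the congruence (and modulus) by g = 9: 10·t ≡ -4 (mod 1).
    Modulo 1 every t works; take t = 0.
    Then x = 44 + 90·0 = 44, valid modulo lcm(90, 9) = 90: x ≡ 44 (mod 90).
Verify: 44 mod 10 = 4, 44 mod 18 = 8, 44 mod 9 = 8.

x ≡ 44 (mod 90).


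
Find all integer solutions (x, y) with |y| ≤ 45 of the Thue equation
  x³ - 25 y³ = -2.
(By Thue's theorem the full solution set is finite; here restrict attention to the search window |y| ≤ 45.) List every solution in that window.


The equation is x³ - 25y³ = -2. For fixed y, x³ = 25·y³ − 2, so a solution requires the RHS to be a perfect cube.
Strategy: iterate y from -45 to 45, compute RHS = 25·y³ − 2, and check whether it is a (positive or negative) perfect cube.
Check small values of y:
  y = 0: RHS = -2 is not a perfect cube.
  y = 1: RHS = 23 is not a perfect cube.
  y = -1: RHS = -27 = (-3)³ ⇒ x = -3 works.
  y = 2: RHS = 198 is not a perfect cube.
  y = -2: RHS = -202 is not a perfect cube.
  y = 3: RHS = 673 is not a perfect cube.
  y = -3: RHS = -677 is not a perfect cube.
Continuing the search up to |y| = 45 finds no further solutions beyond those listed.
Collected solutions: (-3, -1).

Solutions (with |y| ≤ 45): (-3, -1).


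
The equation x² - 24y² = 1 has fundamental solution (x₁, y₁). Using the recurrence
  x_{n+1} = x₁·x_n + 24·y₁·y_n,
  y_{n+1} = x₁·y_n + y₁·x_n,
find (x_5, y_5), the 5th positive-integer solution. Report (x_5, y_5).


Step 1: Find the fundamental solution (x₁, y₁) of x² - 24y² = 1.
  Expand √24 as a continued fraction. a₀ = ⌊√24⌋ = 4; iterate m_{k+1} = d_k·a_k − m_k, d_{k+1} = (24 − m_{k+1}²)/d_k, a_{k+1} = ⌊(a₀ + m_{k+1})/d_{k+1}⌋ (starting m₀ = 0, d₀ = 1), with convergents p_k = a_k·p_{k-1} + p_{k-2}, q_k = a_k·q_{k-1} + q_{k-2} (p₋₁ = 1, q₋₁ = 0):
  k = 0: a₀ = 4; p₀/q₀ = 4/1; p₀² − 24·q₀² = 16 − 24 = -8.
  k = 1: m = 4, d = 8, a = ⌊(4 + 4)/8⌋ = 1; p/q = (1·4 + 1)/(1·1 + 0) = 5/1; p² − 24·q² = 25 − 24 = 1.
  The first convergent with p² − 24·q² = 1 gives the fundamental solution (x₁, y₁) = (5, 1).
Step 2: Apply the recurrence (x_{n+1}, y_{n+1}) = (x₁x_n + 24y₁y_n, x₁y_n + y₁x_n) repeatedly.
  From (x_1, y_1) = (5, 1): x_2 = 5·5 + 24·1·1 = 49; y_2 = 5·1 + 1·5 = 10.
  From (x_2, y_2) = (49, 10): x_3 = 5·49 + 24·1·10 = 485; y_3 = 5·10 + 1·49 = 99.
  From (x_3, y_3) = (485, 99): x_4 = 5·485 + 24·1·99 = 4801; y_4 = 5·99 + 1·485 = 980.
  From (x_4, y_4) = (4801, 980): x_5 = 5·4801 + 24·1·980 = 47525; y_5 = 5·980 + 1·4801 = 9701.
Step 3: Verify x_5² - 24·y_5² = 2258625625 - 2258625624 = 1 (should be 1). ✓

(x_1, y_1) = (5, 1); (x_5, y_5) = (47525, 9701).


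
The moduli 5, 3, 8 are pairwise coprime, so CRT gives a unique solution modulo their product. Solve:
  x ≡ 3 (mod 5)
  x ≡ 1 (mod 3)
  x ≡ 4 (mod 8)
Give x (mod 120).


Moduli 5, 3, 8 are pairwise coprime; by CRT there is a unique solution modulo M = 5 · 3 · 8 = 120.
Solve pairwise, accumulating the modulus:
  Start with x ≡ 3 (mod 5).
  Combine with x ≡ 1 (mod 3): since gcd(5, 3) = 1, we get a unique residue mod 15.
    Write x = 3 + 5·t and substitute into x ≡ 1 (mod 3): 5·t ≡ 1 − 3 = -2 (mod 3).
    Reduce coefficients mod 3: 2·t ≡ 1 (mod 3).
    The inverse of 2 mod 3 is 2 (since 2·2 = 4 = 1·3 + 1), so t ≡ 2·1 = 2 ≡ 2 (mod 3).
    Then x = 3 + 5·2 = 13, valid modulo lcm(5, 3) = 15: x ≡ 13 (mod 15).
  Combine with x ≡ 4 (mod 8): since gcd(15, 8) = 1, we get a unique residue mod 120.
    Write x = 13 + 15·t and substitute into x ≡ 4 (mod 8): 15·t ≡ 4 − 13 = -9 (mod 8).
    Reduce coefficients mod 8: 7·t ≡ 7 (mod 8).
    The inverse of 7 mod 8 is 7 (since 7·7 = 49 = 6·8 + 1), so t ≡ 7·7 = 49 ≡ 1 (mod 8).
    Then x = 13 + 15·1 = 28, valid modulo lcm(15, 8) = 120: x ≡ 28 (mod 120).
Verify: 28 mod 5 = 3 ✓, 28 mod 3 = 1 ✓, 28 mod 8 = 4 ✓.

x ≡ 28 (mod 120).


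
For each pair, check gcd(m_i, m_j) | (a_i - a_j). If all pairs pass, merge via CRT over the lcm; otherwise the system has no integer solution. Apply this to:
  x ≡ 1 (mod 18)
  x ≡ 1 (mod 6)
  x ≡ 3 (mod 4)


Moduli 18, 6, 4 are not pairwise coprime, so CRT works modulo lcm(m_i) when all pairwise compatibility conditions hold.
Pairwise compatibility: gcd(m_i, m_j) must divide a_i - a_j for every pair.
Merge one congruence at a time:
  Start: x ≡ 1 (mod 18).
  Combine with x ≡ 1 (mod 6): gcd(18, 6) = 6; 1 - 1 = 0, which IS divisible by 6, so compatible.
    Write x = 1 + 18·t and substitute into x ≡ 1 (mod 6): 18·t ≡ 1 − 1 = 0 (mod 6).
    Divide the congruence (and modulus) by g = 6: 3·t ≡ 0 (mod 1).
    Modulo 1 every t works; take t = 0.
    Then x = 1 + 18·0 = 1, valid modulo lcm(18, 6) = 18: x ≡ 1 (mod 18).
  Combine with x ≡ 3 (mod 4): gcd(18, 4) = 2; 3 - 1 = 2, which IS divisible by 2, so compatible.
    Write x = 1 + 18·t and substitute into x ≡ 3 (mod 4): 18·t ≡ 3 − 1 = 2 (mod 4).
    Divide the congruence (and modulus) by g = 2: 9·t ≡ 1 (mod 2).
    Reduce coefficients mod 2: 1·t ≡ 1 (mod 2).
    So t ≡ 1 (mod 2).
    Then x = 1 + 18·1 = 19, valid modulo lcm(18, 4) = 36: x ≡ 19 (mod 36).
Verify: 19 mod 18 = 1, 19 mod 6 = 1, 19 mod 4 = 3.

x ≡ 19 (mod 36).


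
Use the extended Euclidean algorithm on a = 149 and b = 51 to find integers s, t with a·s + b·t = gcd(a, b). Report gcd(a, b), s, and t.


Euclidean algorithm on (149, 51) — divide until remainder is 0:
  149 = 2 · 51 + 47
  51 = 1 · 47 + 4
  47 = 11 · 4 + 3
  4 = 1 · 3 + 1
  3 = 3 · 1 + 0
gcd(149, 51) = 1.
Track Bezout coefficients alongside the remainders: start with r₀ = 149 = a·1 + b·0 (s = 1, t = 0) and r₁ = 51 = a·0 + b·1 (s = 0, t = 1); each new remainder r_{k+1} = r_{k-1} − q_k·r_k inherits s_{k+1} = s_{k-1} − q_k·s_k, t_{k+1} = t_{k-1} − q_k·t_k, so r_k = a·s_k + b·t_k at every step:
  q = 2: r = 47, s = 1 − 2·0 = 1, t = 0 − 2·1 = -2  (check: 149·1 + 51·(-2) = 47)
  q = 1: r = 4, s = 0 − 1·1 = -1, t = 1 − 1·(-2) = 3  (check: 149·(-1) + 51·3 = 4)
  q = 11: r = 3, s = 1 − 11·(-1) = 12, t = -2 − 11·3 = -35  (check: 149·12 + 51·(-35) = 3)
  q = 1: r = 1, s = -1 − 1·12 = -13, t = 3 − 1·(-35) = 38  (check: 149·(-13) + 51·38 = 1)
The row with r = 1 (the gcd) gives the Bezout coefficients s = -13, t = 38.
Result: 149 · (-13) + 51 · (38) = 1.

gcd(149, 51) = 1; s = -13, t = 38 (check: 149·(-13) + 51·38 = 1).


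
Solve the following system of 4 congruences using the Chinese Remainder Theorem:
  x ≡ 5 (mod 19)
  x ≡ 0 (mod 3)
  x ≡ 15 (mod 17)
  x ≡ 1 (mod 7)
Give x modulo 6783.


Product of moduli M = 19 · 3 · 17 · 7 = 6783.
Merge one congruence at a time:
  Start: x ≡ 5 (mod 19).
  Combine with x ≡ 0 (mod 3); new modulus lcm = 57.
    Write x = 5 + 19·t and substitute into x ≡ 0 (mod 3): 19·t ≡ 0 − 5 = -5 (mod 3).
    Reduce coefficients mod 3: 1·t ≡ 1 (mod 3).
    So t ≡ 1 (mod 3).
    Then x = 5 + 19·1 = 24, valid modulo lcm(19, 3) = 57: x ≡ 24 (mod 57).
  Combine with x ≡ 15 (mod 17); new modulus lcm = 969.
    Write x = 24 + 57·t and substitute into x ≡ 15 (mod 17): 57·t ≡ 15 − 24 = -9 (mod 17).
    Reduce coefficients mod 17: 6·t ≡ 8 (mod 17).
    The inverse of 6 mod 17 is 3 (since 6·3 = 18 = 1·17 + 1), so t ≡ 3·8 = 24 ≡ 7 (mod 17).
    Then x = 24 + 57·7 = 423, valid modulo lcm(57, 17) = 969: x ≡ 423 (mod 969).
  Combine with x ≡ 1 (mod 7); new modulus lcm = 6783.
    Write x = 423 + 969·t and substitute into x ≡ 1 (mod 7): 969·t ≡ 1 − 423 = -422 (mod 7).
    Reduce coefficients mod 7: 3·t ≡ 5 (mod 7).
    The inverse of 3 mod 7 is 5 (since 3·5 = 15 = 2·7 + 1), so t ≡ 5·5 = 25 ≡ 4 (mod 7).
    Then x = 423 + 969·4 = 4299, valid modulo lcm(969, 7) = 6783: x ≡ 4299 (mod 6783).
Verify against each original: 4299 mod 19 = 5, 4299 mod 3 = 0, 4299 mod 17 = 15, 4299 mod 7 = 1.

x ≡ 4299 (mod 6783).


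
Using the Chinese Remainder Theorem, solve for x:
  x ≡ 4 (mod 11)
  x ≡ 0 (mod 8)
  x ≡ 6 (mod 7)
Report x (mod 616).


Moduli 11, 8, 7 are pairwise coprime; by CRT there is a unique solution modulo M = 11 · 8 · 7 = 616.
Solve pairwise, accumulating the modulus:
  Start with x ≡ 4 (mod 11).
  Combine with x ≡ 0 (mod 8): since gcd(11, 8) = 1, we get a unique residue mod 88.
    Write x = 4 + 11·t and substitute into x ≡ 0 (mod 8): 11·t ≡ 0 − 4 = -4 (mod 8).
    Reduce coefficients mod 8: 3·t ≡ 4 (mod 8).
    The inverse of 3 mod 8 is 3 (since 3·3 = 9 = 1·8 + 1), so t ≡ 3·4 = 12 ≡ 4 (mod 8).
    Then x = 4 + 11·4 = 48, valid modulo lcm(11, 8) = 88: x ≡ 48 (mod 88).
  Combine with x ≡ 6 (mod 7): since gcd(88, 7) = 1, we get a unique residue mod 616.
    Write x = 48 + 88·t and substitute into x ≡ 6 (mod 7): 88·t ≡ 6 − 48 = -42 (mod 7).
    Reduce coefficients mod 7: 4·t ≡ 0 (mod 7).
    The inverse of 4 mod 7 is 2 (since 4·2 = 8 = 1·7 + 1), so t ≡ 2·0 = 0 ≡ 0 (mod 7).
    Then x = 48 + 88·0 = 48, valid modulo lcm(88, 7) = 616: x ≡ 48 (mod 616).
Verify: 48 mod 11 = 4 ✓, 48 mod 8 = 0 ✓, 48 mod 7 = 6 ✓.

x ≡ 48 (mod 616).


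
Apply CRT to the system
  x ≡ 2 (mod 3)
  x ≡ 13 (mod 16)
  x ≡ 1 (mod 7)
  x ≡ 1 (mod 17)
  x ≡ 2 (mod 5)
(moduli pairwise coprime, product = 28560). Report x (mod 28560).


Product of moduli M = 3 · 16 · 7 · 17 · 5 = 28560.
Merge one congruence at a time:
  Start: x ≡ 2 (mod 3).
  Combine with x ≡ 13 (mod 16); new modulus lcm = 48.
    Write x = 2 + 3·t and substitute into x ≡ 13 (mod 16): 3·t ≡ 13 − 2 = 11 (mod 16).
    The inverse of 3 mod 16 is 11 (since 3·11 = 33 = 2·16 + 1), so t ≡ 11·11 = 121 ≡ 9 (mod 16).
    Then x = 2 + 3·9 = 29, valid modulo lcm(3, 16) = 48: x ≡ 29 (mod 48).
  Combine with x ≡ 1 (mod 7); new modulus lcm = 336.
    Write x = 29 + 48·t and substitute into x ≡ 1 (mod 7): 48·t ≡ 1 − 29 = -28 (mod 7).
    Reduce coefficients mod 7: 6·t ≡ 0 (mod 7).
    The inverse of 6 mod 7 is 6 (since 6·6 = 36 = 5·7 + 1), so t ≡ 6·0 = 0 ≡ 0 (mod 7).
    Then x = 29 + 48·0 = 29, valid modulo lcm(48, 7) = 336: x ≡ 29 (mod 336).
  Combine with x ≡ 1 (mod 17); new modulus lcm = 5712.
    Write x = 29 + 336·t and substitute into x ≡ 1 (mod 17): 336·t ≡ 1 − 29 = -28 (mod 17).
    Reduce coefficients mod 17: 13·t ≡ 6 (mod 17).
    The inverse of 13 mod 17 is 4 (since 13·4 = 52 = 3·17 + 1), so t ≡ 4·6 = 24 ≡ 7 (mod 17).
    Then x = 29 + 336·7 = 2381, valid modulo lcm(336, 17) = 5712: x ≡ 2381 (mod 5712).
  Combine with x ≡ 2 (mod 5); new modulus lcm = 28560.
    Write x = 2381 + 5712·t and substitute into x ≡ 2 (mod 5): 5712·t ≡ 2 − 2381 = -2379 (mod 5).
    Reduce coefficients mod 5: 2·t ≡ 1 (mod 5).
    The inverse of 2 mod 5 is 3 (since 2·3 = 6 = 1·5 + 1), so t ≡ 3·1 = 3 ≡ 3 (mod 5).
    Then x = 2381 + 5712·3 = 19517, valid modulo lcm(5712, 5) = 28560: x ≡ 19517 (mod 28560).
Verify against each original: 19517 mod 3 = 2, 19517 mod 16 = 13, 19517 mod 7 = 1, 19517 mod 17 = 1, 19517 mod 5 = 2.

x ≡ 19517 (mod 28560).


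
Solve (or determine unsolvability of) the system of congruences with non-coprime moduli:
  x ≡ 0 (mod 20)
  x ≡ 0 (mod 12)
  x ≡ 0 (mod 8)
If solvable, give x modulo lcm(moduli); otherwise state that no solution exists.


Moduli 20, 12, 8 are not pairwise coprime, so CRT works modulo lcm(m_i) when all pairwise compatibility conditions hold.
Pairwise compatibility: gcd(m_i, m_j) must divide a_i - a_j for every pair.
Merge one congruence at a time:
  Start: x ≡ 0 (mod 20).
  Combine with x ≡ 0 (mod 12): gcd(20, 12) = 4; 0 - 0 = 0, which IS divisible by 4, so compatible.
    Write x = 0 + 20·t and substitute into x ≡ 0 (mod 12): 20·t ≡ 0 − 0 = 0 (mod 12).
    Divide the congruence (and modulus) by g = 4: 5·t ≡ 0 (mod 3).
    Reduce coefficients mod 3: 2·t ≡ 0 (mod 3).
    The inverse of 2 mod 3 is 2 (since 2·2 = 4 = 1·3 + 1), so t ≡ 2·0 = 0 ≡ 0 (mod 3).
    Then x = 0 + 20·0 = 0, valid modulo lcm(20, 12) = 60: x ≡ 0 (mod 60).
  Combine with x ≡ 0 (mod 8): gcd(60, 8) = 4; 0 - 0 = 0, which IS divisible by 4, so compatible.
    Write x = 0 + 60·t and substitute into x ≡ 0 (mod 8): 60·t ≡ 0 − 0 = 0 (mod 8).
    Divide the congruence (and modulus) by g = 4: 15·t ≡ 0 (mod 2).
    Reduce coefficients mod 2: 1·t ≡ 0 (mod 2).
    So t ≡ 0 (mod 2).
    Then x = 0 + 60·0 = 0, valid modulo lcm(60, 8) = 120: x ≡ 0 (mod 120).
Verify: 0 mod 20 = 0, 0 mod 12 = 0, 0 mod 8 = 0.

x ≡ 0 (mod 120).
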